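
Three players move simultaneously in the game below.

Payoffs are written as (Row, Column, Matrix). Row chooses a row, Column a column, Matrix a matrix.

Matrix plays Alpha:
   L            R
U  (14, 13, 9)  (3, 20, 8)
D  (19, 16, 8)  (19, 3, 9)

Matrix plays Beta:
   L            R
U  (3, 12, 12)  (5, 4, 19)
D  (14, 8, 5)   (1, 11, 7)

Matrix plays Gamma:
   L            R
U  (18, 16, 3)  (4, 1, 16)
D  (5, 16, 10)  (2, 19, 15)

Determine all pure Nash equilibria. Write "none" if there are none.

(U, L, Alpha): Row can switch to D (14 → 19). Not NE.
(U, L, Beta): Row can switch to D (3 → 14). Not NE.
(U, L, Gamma): Matrix can switch to Alpha (3 → 9). Not NE.
(U, R, Alpha): Row can switch to D (3 → 19). Not NE.
(U, R, Beta): Column can switch to L (4 → 12). Not NE.
(U, R, Gamma): Column can switch to L (1 → 16). Not NE.
(D, L, Alpha): Matrix can switch to Gamma (8 → 10). Not NE.
(D, L, Beta): Column can switch to R (8 → 11). Not NE.
(The remaining 4 profiles each have a profitable deviation by the same check.)

none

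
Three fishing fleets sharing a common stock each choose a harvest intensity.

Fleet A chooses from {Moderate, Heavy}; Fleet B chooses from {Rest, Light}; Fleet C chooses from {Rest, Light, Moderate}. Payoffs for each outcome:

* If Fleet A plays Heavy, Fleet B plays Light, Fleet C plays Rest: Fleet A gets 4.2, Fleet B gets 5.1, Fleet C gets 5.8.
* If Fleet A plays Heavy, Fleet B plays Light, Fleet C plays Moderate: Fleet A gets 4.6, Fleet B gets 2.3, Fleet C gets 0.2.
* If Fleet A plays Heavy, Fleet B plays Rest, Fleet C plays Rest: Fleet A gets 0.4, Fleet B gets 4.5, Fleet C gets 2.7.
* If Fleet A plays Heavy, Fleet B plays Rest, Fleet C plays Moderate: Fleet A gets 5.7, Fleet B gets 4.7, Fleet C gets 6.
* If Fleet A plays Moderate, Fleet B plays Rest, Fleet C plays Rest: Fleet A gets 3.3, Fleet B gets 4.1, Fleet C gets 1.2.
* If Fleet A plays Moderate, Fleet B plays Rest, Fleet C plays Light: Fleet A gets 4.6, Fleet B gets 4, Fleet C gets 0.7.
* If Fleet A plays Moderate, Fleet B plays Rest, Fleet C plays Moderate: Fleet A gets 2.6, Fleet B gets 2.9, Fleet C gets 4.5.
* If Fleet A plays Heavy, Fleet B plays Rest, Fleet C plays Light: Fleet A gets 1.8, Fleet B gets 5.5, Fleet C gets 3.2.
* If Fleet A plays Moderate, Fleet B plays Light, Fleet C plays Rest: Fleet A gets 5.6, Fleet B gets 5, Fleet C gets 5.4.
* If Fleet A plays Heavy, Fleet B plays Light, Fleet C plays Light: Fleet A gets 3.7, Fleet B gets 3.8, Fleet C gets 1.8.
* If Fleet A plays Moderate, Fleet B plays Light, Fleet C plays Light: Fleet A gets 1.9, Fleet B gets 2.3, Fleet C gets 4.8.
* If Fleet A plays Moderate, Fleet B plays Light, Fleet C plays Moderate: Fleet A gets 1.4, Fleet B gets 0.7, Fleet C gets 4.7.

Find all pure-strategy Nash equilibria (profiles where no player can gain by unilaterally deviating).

Fleet A against (Rest, Rest): payoffs 3.3, 0.4 → best response Moderate.
Fleet A against (Rest, Light): payoffs 4.6, 1.8 → best response Moderate.
Fleet A against (Rest, Moderate): payoffs 2.6, 5.7 → best response Heavy.
Fleet A against (Light, Rest): payoffs 5.6, 4.2 → best response Moderate.
Fleet A against (Light, Light): payoffs 1.9, 3.7 → best response Heavy.
Fleet A against (Light, Moderate): payoffs 1.4, 4.6 → best response Heavy.
Fleet B against (Moderate, Rest): payoffs 4.1, 5 → best response Light.
Fleet B against (Moderate, Light): payoffs 4, 2.3 → best response Rest.
Fleet B against (Moderate, Moderate): payoffs 2.9, 0.7 → best response Rest.
Fleet B against (Heavy, Rest): payoffs 4.5, 5.1 → best response Light.
Fleet B against (Heavy, Light): payoffs 5.5, 3.8 → best response Rest.
Fleet B against (Heavy, Moderate): payoffs 4.7, 2.3 → best response Rest.
Fleet C against (Moderate, Rest): payoffs 1.2, 0.7, 4.5 → best response Moderate.
Fleet C against (Moderate, Light): payoffs 5.4, 4.8, 4.7 → best response Rest.
Fleet C against (Heavy, Rest): payoffs 2.7, 3.2, 6 → best response Moderate.
Fleet C against (Heavy, Light): payoffs 5.8, 1.8, 0.2 → best response Rest.
Mutual best responses: (Moderate, Light, Rest); (Heavy, Rest, Moderate).

Pure-strategy Nash equilibria: (Moderate, Light, Rest); (Heavy, Rest, Moderate)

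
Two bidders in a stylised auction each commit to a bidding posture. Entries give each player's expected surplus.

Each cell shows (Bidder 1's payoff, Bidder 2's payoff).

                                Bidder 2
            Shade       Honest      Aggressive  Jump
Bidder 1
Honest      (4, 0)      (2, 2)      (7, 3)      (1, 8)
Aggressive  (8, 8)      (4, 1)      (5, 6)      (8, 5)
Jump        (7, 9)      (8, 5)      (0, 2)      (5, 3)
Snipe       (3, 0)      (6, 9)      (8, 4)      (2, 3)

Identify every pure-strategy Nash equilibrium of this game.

Pure NE: (Aggressive, Shade)

Mark each player's best response to every combination of opponents' strategies; a profile where every player is best-responding is a pure Nash equilibrium.
Bidder 1 against Shade: payoffs 4, 8, 7, 3 → best response Aggressive.
Bidder 1 against Honest: payoffs 2, 4, 8, 6 → best response Jump.
Bidder 1 against Aggressive: payoffs 7, 5, 0, 8 → best response Snipe.
Bidder 1 against Jump: payoffs 1, 8, 5, 2 → best response Aggressive.
Bidder 2 against Honest: payoffs 0, 2, 3, 8 → best response Jump.
Bidder 2 against Aggressive: payoffs 8, 1, 6, 5 → best response Shade.
Bidder 2 against Jump: payoffs 9, 5, 2, 3 → best response Shade.
Bidder 2 against Snipe: payoffs 0, 9, 4, 3 → best response Honest.
Mutual best responses: (Aggressive, Shade).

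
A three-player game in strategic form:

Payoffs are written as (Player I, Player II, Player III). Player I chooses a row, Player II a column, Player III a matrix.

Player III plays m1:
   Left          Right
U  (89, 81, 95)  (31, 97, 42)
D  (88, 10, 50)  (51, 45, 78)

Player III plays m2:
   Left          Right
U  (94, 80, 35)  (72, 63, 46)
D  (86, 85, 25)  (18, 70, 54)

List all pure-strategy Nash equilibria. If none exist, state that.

(U, Left, m1): Player II can switch to Right (81 → 97). Not NE.
(U, Left, m2): Player III can switch to m1 (35 → 95). Not NE.
(U, Right, m1): Player I can switch to D (31 → 51). Not NE.
(U, Right, m2): Player II can switch to Left (63 → 80). Not NE.
(D, Left, m1): Player I can switch to U (88 → 89). Not NE.
(D, Left, m2): Player I can switch to U (86 → 94). Not NE.
(D, Right, m1): Player I gets 51, best alternative 31; Player II gets 45, best alternative 10; Player III gets 78, best alternative 54. No profitable deviation — NE.
(D, Right, m2): Player I can switch to U (18 → 72). Not NE.

(D, Right, m1)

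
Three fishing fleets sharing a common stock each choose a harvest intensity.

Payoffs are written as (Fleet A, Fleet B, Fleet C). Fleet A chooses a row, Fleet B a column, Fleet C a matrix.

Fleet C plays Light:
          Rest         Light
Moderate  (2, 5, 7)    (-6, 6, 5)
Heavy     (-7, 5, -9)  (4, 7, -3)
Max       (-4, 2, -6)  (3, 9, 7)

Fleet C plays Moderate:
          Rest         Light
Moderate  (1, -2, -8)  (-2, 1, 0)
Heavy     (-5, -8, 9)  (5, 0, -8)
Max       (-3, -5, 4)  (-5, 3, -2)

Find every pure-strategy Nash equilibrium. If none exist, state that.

(Heavy, Light, Light)

(Moderate, Rest, Light): Fleet B can switch to Light (5 → 6). Not NE.
(Moderate, Rest, Moderate): Fleet B can switch to Light (-2 → 1). Not NE.
(Moderate, Light, Light): Fleet A can switch to Heavy (-6 → 4). Not NE.
(Moderate, Light, Moderate): Fleet A can switch to Heavy (-2 → 5). Not NE.
(Heavy, Rest, Light): Fleet A can switch to Moderate (-7 → 2). Not NE.
(Heavy, Rest, Moderate): Fleet A can switch to Moderate (-5 → 1). Not NE.
(Heavy, Light, Light): Fleet A gets 4, best alternative 3; Fleet B gets 7, best alternative 5; Fleet C gets -3, best alternative -8. No profitable deviation — NE.
(Heavy, Light, Moderate): Fleet C can switch to Light (-8 → -3). Not NE.
(Max, Rest, Light): Fleet A can switch to Moderate (-4 → 2). Not NE.
(The remaining 3 profiles each have a profitable deviation by the same check.)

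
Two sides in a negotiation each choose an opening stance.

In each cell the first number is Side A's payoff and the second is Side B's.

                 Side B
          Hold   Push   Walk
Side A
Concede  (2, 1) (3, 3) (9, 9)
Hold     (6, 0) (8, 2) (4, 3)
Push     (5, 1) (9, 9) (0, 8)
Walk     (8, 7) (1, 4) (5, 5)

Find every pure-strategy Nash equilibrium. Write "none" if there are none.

For each strategy profile, look for a profitable unilateral deviation.
(Concede, Hold): Side A can switch to Hold (2 → 6). Not NE.
(Concede, Push): Side A can switch to Hold (3 → 8). Not NE.
(Concede, Walk): Side A gets 9, best alternative 5; Side B gets 9, best alternative 3. No profitable deviation — NE.
(Hold, Hold): Side A can switch to Walk (6 → 8). Not NE.
(Hold, Push): Side A can switch to Push (8 → 9). Not NE.
(Hold, Walk): Side A can switch to Concede (4 → 9). Not NE.
(Push, Hold): Side A can switch to Hold (5 → 6). Not NE.
(Push, Push): Side A gets 9, best alternative 8; Side B gets 9, best alternative 8. No profitable deviation — NE.
(Walk, Hold): Side A gets 8, best alternative 6; Side B gets 7, best alternative 5. No profitable deviation — NE.
(The remaining 3 profiles each have a profitable deviation by the same check.)

(Concede, Walk) and (Push, Push) and (Walk, Hold)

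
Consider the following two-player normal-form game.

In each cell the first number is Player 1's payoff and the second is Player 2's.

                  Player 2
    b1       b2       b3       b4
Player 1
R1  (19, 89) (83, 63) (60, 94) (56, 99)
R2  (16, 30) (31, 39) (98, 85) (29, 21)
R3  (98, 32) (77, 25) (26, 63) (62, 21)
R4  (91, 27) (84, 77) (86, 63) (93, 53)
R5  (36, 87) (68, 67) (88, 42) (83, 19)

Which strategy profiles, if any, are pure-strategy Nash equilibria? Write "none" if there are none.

The pure Nash equilibria are (R2, b3); (R4, b2).

Player 1 against b1: payoffs 19, 16, 98, 91, 36 → best response R3.
Player 1 against b2: payoffs 83, 31, 77, 84, 68 → best response R4.
Player 1 against b3: payoffs 60, 98, 26, 86, 88 → best response R2.
Player 1 against b4: payoffs 56, 29, 62, 93, 83 → best response R4.
Player 2 against R1: payoffs 89, 63, 94, 99 → best response b4.
Player 2 against R2: payoffs 30, 39, 85, 21 → best response b3.
Player 2 against R3: payoffs 32, 25, 63, 21 → best response b3.
Player 2 against R4: payoffs 27, 77, 63, 53 → best response b2.
Player 2 against R5: payoffs 87, 67, 42, 19 → best response b1.
Mutual best responses: (R2, b3); (R4, b2).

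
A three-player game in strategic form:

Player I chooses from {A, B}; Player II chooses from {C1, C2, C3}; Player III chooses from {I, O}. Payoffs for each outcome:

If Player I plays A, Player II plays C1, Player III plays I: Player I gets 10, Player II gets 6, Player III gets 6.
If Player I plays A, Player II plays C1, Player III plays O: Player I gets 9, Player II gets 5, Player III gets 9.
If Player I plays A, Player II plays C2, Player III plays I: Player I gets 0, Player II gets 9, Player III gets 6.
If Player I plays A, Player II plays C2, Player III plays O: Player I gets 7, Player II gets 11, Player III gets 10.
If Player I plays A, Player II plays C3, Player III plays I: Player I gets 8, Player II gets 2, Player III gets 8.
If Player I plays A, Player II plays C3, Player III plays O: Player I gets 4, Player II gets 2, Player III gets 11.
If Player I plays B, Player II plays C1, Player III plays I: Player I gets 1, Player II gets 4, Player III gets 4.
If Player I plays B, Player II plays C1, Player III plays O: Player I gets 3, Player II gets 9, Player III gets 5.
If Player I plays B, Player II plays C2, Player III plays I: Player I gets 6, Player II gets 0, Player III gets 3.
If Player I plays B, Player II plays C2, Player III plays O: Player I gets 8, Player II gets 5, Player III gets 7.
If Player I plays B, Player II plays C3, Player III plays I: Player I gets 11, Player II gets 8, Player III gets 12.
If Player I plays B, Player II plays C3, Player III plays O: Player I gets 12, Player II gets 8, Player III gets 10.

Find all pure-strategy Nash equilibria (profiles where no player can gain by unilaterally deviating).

The unique pure-strategy Nash equilibrium is (B, C3, I).

For each strategy profile, look for a profitable unilateral deviation.
(A, C1, I): Player II can switch to C2 (6 → 9). Not NE.
(A, C1, O): Player II can switch to C2 (5 → 11). Not NE.
(A, C2, I): Player I can switch to B (0 → 6). Not NE.
(A, C2, O): Player I can switch to B (7 → 8). Not NE.
(A, C3, I): Player I can switch to B (8 → 11). Not NE.
(A, C3, O): Player I can switch to B (4 → 12). Not NE.
(B, C3, I): Player I gets 11, best alternative 8; Player II gets 8, best alternative 4; Player III gets 12, best alternative 10. No profitable deviation — NE.
(The remaining 5 profiles each have a profitable deviation by the same check.)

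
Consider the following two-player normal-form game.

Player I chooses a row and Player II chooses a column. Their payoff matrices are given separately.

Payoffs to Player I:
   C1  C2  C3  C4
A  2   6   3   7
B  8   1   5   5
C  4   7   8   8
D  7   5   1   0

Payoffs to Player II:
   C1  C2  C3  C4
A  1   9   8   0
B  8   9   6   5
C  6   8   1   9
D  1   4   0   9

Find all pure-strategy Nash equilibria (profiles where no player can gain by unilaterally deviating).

Player I against C1: payoffs 2, 8, 4, 7 → best response B.
Player I against C2: payoffs 6, 1, 7, 5 → best response C.
Player I against C3: payoffs 3, 5, 8, 1 → best response C.
Player I against C4: payoffs 7, 5, 8, 0 → best response C.
Player II against A: payoffs 1, 9, 8, 0 → best response C2.
Player II against B: payoffs 8, 9, 6, 5 → best response C2.
Player II against C: payoffs 6, 8, 1, 9 → best response C4.
Player II against D: payoffs 1, 4, 0, 9 → best response C4.
Mutual best responses: (C, C4).

(C, C4)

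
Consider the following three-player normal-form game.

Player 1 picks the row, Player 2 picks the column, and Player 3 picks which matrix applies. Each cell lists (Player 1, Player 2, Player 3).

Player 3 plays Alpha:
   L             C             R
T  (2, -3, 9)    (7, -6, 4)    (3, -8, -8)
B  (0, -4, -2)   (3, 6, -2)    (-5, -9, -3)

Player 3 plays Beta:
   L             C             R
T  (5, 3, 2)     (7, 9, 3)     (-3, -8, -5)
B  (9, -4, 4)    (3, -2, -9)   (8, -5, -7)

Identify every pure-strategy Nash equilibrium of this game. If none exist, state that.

(T, L, Alpha)

For each player, find the best response to each opponent profile; mutual best responses are the pure NE.
Player 1 against (L, Alpha): payoffs 2, 0 → best response T.
Player 1 against (L, Beta): payoffs 5, 9 → best response B.
Player 1 against (C, Alpha): payoffs 7, 3 → best response T.
Player 1 against (C, Beta): payoffs 7, 3 → best response T.
Player 1 against (R, Alpha): payoffs 3, -5 → best response T.
Player 1 against (R, Beta): payoffs -3, 8 → best response B.
Player 2 against (T, Alpha): payoffs -3, -6, -8 → best response L.
Player 2 against (T, Beta): payoffs 3, 9, -8 → best response C.
Player 2 against (B, Alpha): payoffs -4, 6, -9 → best response C.
Player 2 against (B, Beta): payoffs -4, -2, -5 → best response C.
Player 3 against (T, L): payoffs 9, 2 → best response Alpha.
Player 3 against (T, C): payoffs 4, 3 → best response Alpha.
Player 3 against (T, R): payoffs -8, -5 → best response Beta.
Player 3 against (B, L): payoffs -2, 4 → best response Beta.
Player 3 against (B, C): payoffs -2, -9 → best response Alpha.
Player 3 against (B, R): payoffs -3, -7 → best response Alpha.
Mutual best responses: (T, L, Alpha).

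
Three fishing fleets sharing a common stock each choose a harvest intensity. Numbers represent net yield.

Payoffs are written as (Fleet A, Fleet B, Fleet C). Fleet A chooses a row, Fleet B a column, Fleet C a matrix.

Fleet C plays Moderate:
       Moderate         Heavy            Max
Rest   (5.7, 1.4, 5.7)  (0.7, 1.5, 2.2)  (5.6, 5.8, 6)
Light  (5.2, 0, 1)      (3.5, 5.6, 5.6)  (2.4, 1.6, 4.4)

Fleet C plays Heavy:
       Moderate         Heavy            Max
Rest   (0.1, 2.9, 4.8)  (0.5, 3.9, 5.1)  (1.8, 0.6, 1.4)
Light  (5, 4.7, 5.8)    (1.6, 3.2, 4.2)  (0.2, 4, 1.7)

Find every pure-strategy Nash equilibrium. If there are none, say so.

(Rest, Moderate, Moderate): Fleet B can switch to Heavy (1.4 → 1.5). Not NE.
(Rest, Moderate, Heavy): Fleet A can switch to Light (0.1 → 5). Not NE.
(Rest, Heavy, Moderate): Fleet A can switch to Light (0.7 → 3.5). Not NE.
(Rest, Heavy, Heavy): Fleet A can switch to Light (0.5 → 1.6). Not NE.
(Rest, Max, Moderate): Fleet A gets 5.6, best alternative 2.4; Fleet B gets 5.8, best alternative 1.5; Fleet C gets 6, best alternative 1.4. No profitable deviation — NE.
(Rest, Max, Heavy): Fleet B can switch to Moderate (0.6 → 2.9). Not NE.
(Light, Moderate, Moderate): Fleet A can switch to Rest (5.2 → 5.7). Not NE.
(Light, Moderate, Heavy): Fleet A gets 5, best alternative 0.1; Fleet B gets 4.7, best alternative 4; Fleet C gets 5.8, best alternative 1. No profitable deviation — NE.
(Light, Heavy, Moderate): Fleet A gets 3.5, best alternative 0.7; Fleet B gets 5.6, best alternative 1.6; Fleet C gets 5.6, best alternative 4.2. No profitable deviation — NE.
(Light, Heavy, Heavy): Fleet B can switch to Moderate (3.2 → 4.7). Not NE.
(Light, Max, Moderate): Fleet A can switch to Rest (2.4 → 5.6). Not NE.
(Light, Max, Heavy): Fleet A can switch to Rest (0.2 → 1.8). Not NE.

Pure-strategy Nash equilibria: (Rest, Max, Moderate), (Light, Moderate, Heavy), (Light, Heavy, Moderate)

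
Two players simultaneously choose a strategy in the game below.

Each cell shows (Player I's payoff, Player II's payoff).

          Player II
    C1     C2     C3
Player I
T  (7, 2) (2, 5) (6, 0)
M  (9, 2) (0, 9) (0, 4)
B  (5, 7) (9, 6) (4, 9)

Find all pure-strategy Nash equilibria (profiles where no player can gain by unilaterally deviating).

none

Mark each player's best response to every combination of opponents' strategies; a profile where every player is best-responding is a pure Nash equilibrium.
Player I against C1: payoffs 7, 9, 5 → best response M.
Player I against C2: payoffs 2, 0, 9 → best response B.
Player I against C3: payoffs 6, 0, 4 → best response T.
Player II against T: payoffs 2, 5, 0 → best response C2.
Player II against M: payoffs 2, 9, 4 → best response C2.
Player II against B: payoffs 7, 6, 9 → best response C3.
No profile is a mutual best response for all players.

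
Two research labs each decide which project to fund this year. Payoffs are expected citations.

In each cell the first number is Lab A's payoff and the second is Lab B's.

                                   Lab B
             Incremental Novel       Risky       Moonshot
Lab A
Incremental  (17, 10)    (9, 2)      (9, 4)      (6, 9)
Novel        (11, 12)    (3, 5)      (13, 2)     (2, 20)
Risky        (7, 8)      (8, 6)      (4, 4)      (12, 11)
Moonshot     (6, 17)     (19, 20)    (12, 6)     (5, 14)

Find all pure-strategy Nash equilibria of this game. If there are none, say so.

Pure-strategy Nash equilibria: (Incremental, Incremental); (Risky, Moonshot); (Moonshot, Novel)

For each strategy profile, look for a profitable unilateral deviation.
(Incremental, Incremental): Lab A gets 17, best alternative 11; Lab B gets 10, best alternative 9. No profitable deviation — NE.
(Incremental, Novel): Lab A can switch to Moonshot (9 → 19). Not NE.
(Incremental, Risky): Lab A can switch to Novel (9 → 13). Not NE.
(Incremental, Moonshot): Lab A can switch to Risky (6 → 12). Not NE.
(Novel, Incremental): Lab A can switch to Incremental (11 → 17). Not NE.
(Novel, Novel): Lab A can switch to Incremental (3 → 9). Not NE.
(Novel, Risky): Lab B can switch to Incremental (2 → 12). Not NE.
(Risky, Moonshot): Lab A gets 12, best alternative 6; Lab B gets 11, best alternative 8. No profitable deviation — NE.
(Moonshot, Novel): Lab A gets 19, best alternative 9; Lab B gets 20, best alternative 17. No profitable deviation — NE.
(The remaining 7 profiles each have a profitable deviation by the same check.)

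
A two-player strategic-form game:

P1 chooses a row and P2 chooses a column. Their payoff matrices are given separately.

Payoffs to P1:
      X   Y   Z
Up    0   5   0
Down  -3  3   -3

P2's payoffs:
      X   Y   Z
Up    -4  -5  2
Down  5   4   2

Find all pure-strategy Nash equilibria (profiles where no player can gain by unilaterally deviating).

P1 against X: payoffs 0, -3 → best response Up.
P1 against Y: payoffs 5, 3 → best response Up.
P1 against Z: payoffs 0, -3 → best response Up.
P2 against Up: payoffs -4, -5, 2 → best response Z.
P2 against Down: payoffs 5, 4, 2 → best response X.
Mutual best responses: (Up, Z).

Pure NE: (Up, Z)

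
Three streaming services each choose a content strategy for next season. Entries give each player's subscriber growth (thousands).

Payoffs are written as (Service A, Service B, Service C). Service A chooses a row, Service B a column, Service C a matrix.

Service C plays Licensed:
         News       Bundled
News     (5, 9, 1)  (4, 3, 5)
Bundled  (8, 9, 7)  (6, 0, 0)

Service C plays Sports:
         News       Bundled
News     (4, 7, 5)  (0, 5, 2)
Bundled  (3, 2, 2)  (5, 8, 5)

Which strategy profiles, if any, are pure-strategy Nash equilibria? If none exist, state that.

For each strategy profile, look for a profitable unilateral deviation.
(News, News, Licensed): Service A can switch to Bundled (5 → 8). Not NE.
(News, News, Sports): Service A gets 4, best alternative 3; Service B gets 7, best alternative 5; Service C gets 5, best alternative 1. No profitable deviation — NE.
(News, Bundled, Licensed): Service A can switch to Bundled (4 → 6). Not NE.
(News, Bundled, Sports): Service A can switch to Bundled (0 → 5). Not NE.
(Bundled, News, Licensed): Service A gets 8, best alternative 5; Service B gets 9, best alternative 0; Service C gets 7, best alternative 2. No profitable deviation — NE.
(Bundled, News, Sports): Service A can switch to News (3 → 4). Not NE.
(Bundled, Bundled, Licensed): Service B can switch to News (0 → 9). Not NE.
(Bundled, Bundled, Sports): Service A gets 5, best alternative 0; Service B gets 8, best alternative 2; Service C gets 5, best alternative 0. No profitable deviation — NE.

Pure-strategy Nash equilibria: (News, News, Sports); (Bundled, News, Licensed); (Bundled, Bundled, Sports)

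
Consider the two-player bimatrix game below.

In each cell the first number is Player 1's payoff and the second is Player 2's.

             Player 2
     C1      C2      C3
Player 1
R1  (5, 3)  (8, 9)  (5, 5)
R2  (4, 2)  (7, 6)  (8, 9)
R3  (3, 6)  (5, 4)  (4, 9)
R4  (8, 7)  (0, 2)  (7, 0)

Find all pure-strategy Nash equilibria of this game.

Player 1 against C1: payoffs 5, 4, 3, 8 → best response R4.
Player 1 against C2: payoffs 8, 7, 5, 0 → best response R1.
Player 1 against C3: payoffs 5, 8, 4, 7 → best response R2.
Player 2 against R1: payoffs 3, 9, 5 → best response C2.
Player 2 against R2: payoffs 2, 6, 9 → best response C3.
Player 2 against R3: payoffs 6, 4, 9 → best response C3.
Player 2 against R4: payoffs 7, 2, 0 → best response C1.
Mutual best responses: (R1, C2); (R2, C3); (R4, C1).

The pure Nash equilibria are (R1, C2) and (R2, C3) and (R4, C1).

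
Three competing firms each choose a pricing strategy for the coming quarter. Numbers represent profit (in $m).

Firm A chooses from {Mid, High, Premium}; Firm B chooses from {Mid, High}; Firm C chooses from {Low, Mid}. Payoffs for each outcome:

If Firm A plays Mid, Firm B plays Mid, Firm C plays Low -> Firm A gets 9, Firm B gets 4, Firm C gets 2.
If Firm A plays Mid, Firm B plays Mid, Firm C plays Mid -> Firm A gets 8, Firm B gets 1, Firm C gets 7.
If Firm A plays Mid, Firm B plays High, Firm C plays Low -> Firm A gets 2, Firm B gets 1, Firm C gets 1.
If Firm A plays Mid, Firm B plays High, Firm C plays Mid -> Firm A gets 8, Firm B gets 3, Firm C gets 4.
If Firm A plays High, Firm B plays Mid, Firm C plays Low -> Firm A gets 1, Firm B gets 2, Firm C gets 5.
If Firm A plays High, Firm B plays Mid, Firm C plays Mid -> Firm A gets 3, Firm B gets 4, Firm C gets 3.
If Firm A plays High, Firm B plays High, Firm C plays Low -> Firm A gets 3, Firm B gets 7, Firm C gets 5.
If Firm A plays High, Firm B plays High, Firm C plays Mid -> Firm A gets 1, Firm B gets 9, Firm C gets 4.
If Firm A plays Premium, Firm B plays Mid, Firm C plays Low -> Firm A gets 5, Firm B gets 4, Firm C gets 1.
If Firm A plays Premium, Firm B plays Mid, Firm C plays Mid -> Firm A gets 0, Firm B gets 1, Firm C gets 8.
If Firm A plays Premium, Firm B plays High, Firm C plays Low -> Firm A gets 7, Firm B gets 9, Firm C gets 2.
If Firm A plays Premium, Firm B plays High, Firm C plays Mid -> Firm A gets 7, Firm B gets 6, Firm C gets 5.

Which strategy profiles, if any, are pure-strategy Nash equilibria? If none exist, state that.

Firm A against (Mid, Low): payoffs 9, 1, 5 → best response Mid.
Firm A against (Mid, Mid): payoffs 8, 3, 0 → best response Mid.
Firm A against (High, Low): payoffs 2, 3, 7 → best response Premium.
Firm A against (High, Mid): payoffs 8, 1, 7 → best response Mid.
Firm B against (Mid, Low): payoffs 4, 1 → best response Mid.
Firm B against (Mid, Mid): payoffs 1, 3 → best response High.
Firm B against (High, Low): payoffs 2, 7 → best response High.
Firm B against (High, Mid): payoffs 4, 9 → best response High.
Firm B against (Premium, Low): payoffs 4, 9 → best response High.
Firm B against (Premium, Mid): payoffs 1, 6 → best response High.
Firm C against (Mid, Mid): payoffs 2, 7 → best response Mid.
Firm C against (Mid, High): payoffs 1, 4 → best response Mid.
Firm C against (High, Mid): payoffs 5, 3 → best response Low.
Firm C against (High, High): payoffs 5, 4 → best response Low.
Firm C against (Premium, Mid): payoffs 1, 8 → best response Mid.
Firm C against (Premium, High): payoffs 2, 5 → best response Mid.
Mutual best responses: (Mid, High, Mid).

Pure NE: (Mid, High, Mid)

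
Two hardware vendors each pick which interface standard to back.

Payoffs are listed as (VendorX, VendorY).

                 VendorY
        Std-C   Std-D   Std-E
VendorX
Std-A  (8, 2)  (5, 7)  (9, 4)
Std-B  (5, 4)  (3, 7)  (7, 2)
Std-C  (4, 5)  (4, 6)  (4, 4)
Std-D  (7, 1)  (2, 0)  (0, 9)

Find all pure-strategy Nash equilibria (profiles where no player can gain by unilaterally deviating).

Check each profile: it is a Nash equilibrium iff no player can strictly gain by switching unilaterally.
(Std-A, Std-C): VendorY can switch to Std-D (2 → 7). Not NE.
(Std-A, Std-D): VendorX gets 5, best alternative 4; VendorY gets 7, best alternative 4. No profitable deviation — NE.
(Std-A, Std-E): VendorY can switch to Std-D (4 → 7). Not NE.
(Std-B, Std-C): VendorX can switch to Std-A (5 → 8). Not NE.
(Std-B, Std-D): VendorX can switch to Std-A (3 → 5). Not NE.
(Std-B, Std-E): VendorX can switch to Std-A (7 → 9). Not NE.
(Std-C, Std-C): VendorX can switch to Std-A (4 → 8). Not NE.
(Std-C, Std-D): VendorX can switch to Std-A (4 → 5). Not NE.
(Std-C, Std-E): VendorX can switch to Std-A (4 → 9). Not NE.
(Std-D, Std-C): VendorX can switch to Std-A (7 → 8). Not NE.
(Std-D, Std-D): VendorX can switch to Std-A (2 → 5). Not NE.
(The remaining 1 profile has a profitable deviation by the same check.)

(Std-A, Std-D)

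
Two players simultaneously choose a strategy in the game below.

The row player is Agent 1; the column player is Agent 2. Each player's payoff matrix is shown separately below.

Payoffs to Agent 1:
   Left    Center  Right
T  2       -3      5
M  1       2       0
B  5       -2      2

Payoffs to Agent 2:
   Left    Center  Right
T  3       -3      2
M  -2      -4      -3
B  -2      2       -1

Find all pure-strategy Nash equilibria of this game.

Agent 1 against Left: payoffs 2, 1, 5 → best response B.
Agent 1 against Center: payoffs -3, 2, -2 → best response M.
Agent 1 against Right: payoffs 5, 0, 2 → best response T.
Agent 2 against T: payoffs 3, -3, 2 → best response Left.
Agent 2 against M: payoffs -2, -4, -3 → best response Left.
Agent 2 against B: payoffs -2, 2, -1 → best response Center.
No profile is a mutual best response for all players.

There is no pure-strategy Nash equilibrium.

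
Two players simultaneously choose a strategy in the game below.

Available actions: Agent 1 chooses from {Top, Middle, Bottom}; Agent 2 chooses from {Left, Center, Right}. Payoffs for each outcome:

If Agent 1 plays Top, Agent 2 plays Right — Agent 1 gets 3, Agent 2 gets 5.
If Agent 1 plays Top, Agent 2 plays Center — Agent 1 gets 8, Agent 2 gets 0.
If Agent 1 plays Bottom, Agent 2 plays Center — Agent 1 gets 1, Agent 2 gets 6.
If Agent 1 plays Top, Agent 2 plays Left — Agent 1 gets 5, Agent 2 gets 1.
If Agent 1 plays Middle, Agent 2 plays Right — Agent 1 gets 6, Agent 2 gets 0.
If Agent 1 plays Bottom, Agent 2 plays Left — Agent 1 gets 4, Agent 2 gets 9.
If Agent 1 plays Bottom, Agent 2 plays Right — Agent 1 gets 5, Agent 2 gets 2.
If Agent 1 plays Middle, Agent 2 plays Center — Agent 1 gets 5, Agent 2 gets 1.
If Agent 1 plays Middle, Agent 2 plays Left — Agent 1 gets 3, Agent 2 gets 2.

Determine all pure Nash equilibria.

There is no pure-strategy Nash equilibrium.

Agent 1 against Left: payoffs 5, 3, 4 → best response Top.
Agent 1 against Center: payoffs 8, 5, 1 → best response Top.
Agent 1 against Right: payoffs 3, 6, 5 → best response Middle.
Agent 2 against Top: payoffs 1, 0, 5 → best response Right.
Agent 2 against Middle: payoffs 2, 1, 0 → best response Left.
Agent 2 against Bottom: payoffs 9, 6, 2 → best response Left.
No profile is a mutual best response for all players.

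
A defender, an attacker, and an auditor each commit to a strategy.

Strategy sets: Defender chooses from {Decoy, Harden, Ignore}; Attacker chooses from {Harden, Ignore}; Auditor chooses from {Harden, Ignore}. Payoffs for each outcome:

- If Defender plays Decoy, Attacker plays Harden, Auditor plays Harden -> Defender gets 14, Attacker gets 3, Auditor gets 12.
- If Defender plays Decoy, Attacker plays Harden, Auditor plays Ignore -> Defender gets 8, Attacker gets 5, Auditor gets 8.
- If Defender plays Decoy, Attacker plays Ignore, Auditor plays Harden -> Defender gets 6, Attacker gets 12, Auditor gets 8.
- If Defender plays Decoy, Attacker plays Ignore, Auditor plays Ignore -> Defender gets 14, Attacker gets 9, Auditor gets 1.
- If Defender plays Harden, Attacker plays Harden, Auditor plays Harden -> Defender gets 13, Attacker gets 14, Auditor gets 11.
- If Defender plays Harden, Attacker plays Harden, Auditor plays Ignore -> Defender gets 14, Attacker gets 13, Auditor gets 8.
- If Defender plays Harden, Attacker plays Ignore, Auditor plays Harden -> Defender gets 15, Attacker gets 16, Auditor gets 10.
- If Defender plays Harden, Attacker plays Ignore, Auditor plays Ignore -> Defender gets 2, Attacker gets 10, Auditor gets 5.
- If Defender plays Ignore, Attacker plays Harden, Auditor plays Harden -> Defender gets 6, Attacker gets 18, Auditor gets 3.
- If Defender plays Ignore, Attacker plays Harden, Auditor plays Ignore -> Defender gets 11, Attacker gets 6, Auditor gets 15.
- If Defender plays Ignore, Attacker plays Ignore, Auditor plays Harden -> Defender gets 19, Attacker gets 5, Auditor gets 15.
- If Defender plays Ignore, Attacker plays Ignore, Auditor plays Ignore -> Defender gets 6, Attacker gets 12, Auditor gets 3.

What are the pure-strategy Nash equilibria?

This game has no pure Nash equilibrium.

For each strategy profile, look for a profitable unilateral deviation.
(Decoy, Harden, Harden): Attacker can switch to Ignore (3 → 12). Not NE.
(Decoy, Harden, Ignore): Defender can switch to Harden (8 → 14). Not NE.
(Decoy, Ignore, Harden): Defender can switch to Harden (6 → 15). Not NE.
(Decoy, Ignore, Ignore): Auditor can switch to Harden (1 → 8). Not NE.
(Harden, Harden, Harden): Defender can switch to Decoy (13 → 14). Not NE.
(Harden, Harden, Ignore): Auditor can switch to Harden (8 → 11). Not NE.
(Harden, Ignore, Harden): Defender can switch to Ignore (15 → 19). Not NE.
(Harden, Ignore, Ignore): Defender can switch to Decoy (2 → 14). Not NE.
(Ignore, Harden, Harden): Defender can switch to Decoy (6 → 14). Not NE.
(Ignore, Harden, Ignore): Defender can switch to Harden (11 → 14). Not NE.
(Ignore, Ignore, Harden): Attacker can switch to Harden (5 → 18). Not NE.
(Ignore, Ignore, Ignore): Defender can switch to Decoy (6 → 14). Not NE.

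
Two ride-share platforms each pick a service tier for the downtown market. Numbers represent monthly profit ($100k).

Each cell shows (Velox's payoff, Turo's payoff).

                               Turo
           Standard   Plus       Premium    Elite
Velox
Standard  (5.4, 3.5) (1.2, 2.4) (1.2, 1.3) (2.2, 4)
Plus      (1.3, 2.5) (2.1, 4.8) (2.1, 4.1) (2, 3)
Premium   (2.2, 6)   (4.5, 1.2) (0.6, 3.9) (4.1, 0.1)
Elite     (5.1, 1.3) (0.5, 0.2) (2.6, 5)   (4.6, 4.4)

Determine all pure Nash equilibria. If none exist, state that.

The unique pure-strategy Nash equilibrium is (Elite, Premium).

For each strategy profile, look for a profitable unilateral deviation.
(Standard, Standard): Turo can switch to Elite (3.5 → 4). Not NE.
(Standard, Plus): Velox can switch to Plus (1.2 → 2.1). Not NE.
(Standard, Premium): Velox can switch to Plus (1.2 → 2.1). Not NE.
(Standard, Elite): Velox can switch to Premium (2.2 → 4.1). Not NE.
(Plus, Standard): Velox can switch to Standard (1.3 → 5.4). Not NE.
(Plus, Plus): Velox can switch to Premium (2.1 → 4.5). Not NE.
(Plus, Premium): Velox can switch to Elite (2.1 → 2.6). Not NE.
(Plus, Elite): Velox can switch to Standard (2 → 2.2). Not NE.
(Premium, Standard): Velox can switch to Standard (2.2 → 5.4). Not NE.
(Premium, Plus): Turo can switch to Standard (1.2 → 6). Not NE.
(Elite, Premium): Velox gets 2.6, best alternative 2.1; Turo gets 5, best alternative 4.4. No profitable deviation — NE.
(The remaining 5 profiles each have a profitable deviation by the same check.)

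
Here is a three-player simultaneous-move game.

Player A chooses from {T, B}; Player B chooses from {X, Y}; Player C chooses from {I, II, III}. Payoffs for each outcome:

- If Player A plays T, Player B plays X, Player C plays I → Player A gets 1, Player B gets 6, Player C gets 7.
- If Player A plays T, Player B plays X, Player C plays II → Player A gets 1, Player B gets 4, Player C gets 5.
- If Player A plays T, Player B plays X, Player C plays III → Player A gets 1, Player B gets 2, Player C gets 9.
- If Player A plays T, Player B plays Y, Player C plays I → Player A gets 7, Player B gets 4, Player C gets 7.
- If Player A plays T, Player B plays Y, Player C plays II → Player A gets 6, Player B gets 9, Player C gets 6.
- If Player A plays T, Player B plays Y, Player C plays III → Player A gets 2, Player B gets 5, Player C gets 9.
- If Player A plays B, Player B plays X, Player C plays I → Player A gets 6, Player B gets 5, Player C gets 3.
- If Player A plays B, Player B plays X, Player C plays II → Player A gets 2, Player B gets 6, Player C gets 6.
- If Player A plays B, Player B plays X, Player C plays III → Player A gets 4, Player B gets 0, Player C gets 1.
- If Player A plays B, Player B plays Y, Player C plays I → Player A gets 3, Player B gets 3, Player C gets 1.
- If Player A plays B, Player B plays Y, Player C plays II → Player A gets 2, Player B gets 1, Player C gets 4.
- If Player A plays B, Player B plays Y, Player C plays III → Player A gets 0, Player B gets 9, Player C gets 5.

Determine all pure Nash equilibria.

Player A against (X, I): payoffs 1, 6 → best response B.
Player A against (X, II): payoffs 1, 2 → best response B.
Player A against (X, III): payoffs 1, 4 → best response B.
Player A against (Y, I): payoffs 7, 3 → best response T.
Player A against (Y, II): payoffs 6, 2 → best response T.
Player A against (Y, III): payoffs 2, 0 → best response T.
Player B against (T, I): payoffs 6, 4 → best response X.
Player B against (T, II): payoffs 4, 9 → best response Y.
Player B against (T, III): payoffs 2, 5 → best response Y.
Player B against (B, I): payoffs 5, 3 → best response X.
Player B against (B, II): payoffs 6, 1 → best response X.
Player B against (B, III): payoffs 0, 9 → best response Y.
Player C against (T, X): payoffs 7, 5, 9 → best response III.
Player C against (T, Y): payoffs 7, 6, 9 → best response III.
Player C against (B, X): payoffs 3, 6, 1 → best response II.
Player C against (B, Y): payoffs 1, 4, 5 → best response III.
Mutual best responses: (T, Y, III); (B, X, II).

(T, Y, III); (B, X, II)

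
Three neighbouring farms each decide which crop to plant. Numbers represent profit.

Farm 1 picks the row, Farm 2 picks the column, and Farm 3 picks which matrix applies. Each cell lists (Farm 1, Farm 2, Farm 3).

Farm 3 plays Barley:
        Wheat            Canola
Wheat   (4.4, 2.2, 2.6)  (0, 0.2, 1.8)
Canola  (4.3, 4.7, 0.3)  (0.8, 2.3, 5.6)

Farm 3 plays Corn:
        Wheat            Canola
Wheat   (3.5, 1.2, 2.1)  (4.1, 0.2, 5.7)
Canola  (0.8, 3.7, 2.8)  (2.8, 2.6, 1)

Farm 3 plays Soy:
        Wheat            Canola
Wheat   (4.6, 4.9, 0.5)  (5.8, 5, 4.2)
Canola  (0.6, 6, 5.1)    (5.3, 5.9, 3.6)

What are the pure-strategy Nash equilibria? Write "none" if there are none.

(Wheat, Wheat, Barley)

(Wheat, Wheat, Barley): Farm 1 gets 4.4, best alternative 4.3; Farm 2 gets 2.2, best alternative 0.2; Farm 3 gets 2.6, best alternative 2.1. No profitable deviation — NE.
(Wheat, Wheat, Corn): Farm 3 can switch to Barley (2.1 → 2.6). Not NE.
(Wheat, Wheat, Soy): Farm 2 can switch to Canola (4.9 → 5). Not NE.
(Wheat, Canola, Barley): Farm 1 can switch to Canola (0 → 0.8). Not NE.
(Wheat, Canola, Corn): Farm 2 can switch to Wheat (0.2 → 1.2). Not NE.
(Wheat, Canola, Soy): Farm 3 can switch to Corn (4.2 → 5.7). Not NE.
(Canola, Wheat, Barley): Farm 1 can switch to Wheat (4.3 → 4.4). Not NE.
(Canola, Wheat, Corn): Farm 1 can switch to Wheat (0.8 → 3.5). Not NE.
(Canola, Wheat, Soy): Farm 1 can switch to Wheat (0.6 → 4.6). Not NE.
(Canola, Canola, Barley): Farm 2 can switch to Wheat (2.3 → 4.7). Not NE.
(Canola, Canola, Corn): Farm 1 can switch to Wheat (2.8 → 4.1). Not NE.
(Canola, Canola, Soy): Farm 1 can switch to Wheat (5.3 → 5.8). Not NE.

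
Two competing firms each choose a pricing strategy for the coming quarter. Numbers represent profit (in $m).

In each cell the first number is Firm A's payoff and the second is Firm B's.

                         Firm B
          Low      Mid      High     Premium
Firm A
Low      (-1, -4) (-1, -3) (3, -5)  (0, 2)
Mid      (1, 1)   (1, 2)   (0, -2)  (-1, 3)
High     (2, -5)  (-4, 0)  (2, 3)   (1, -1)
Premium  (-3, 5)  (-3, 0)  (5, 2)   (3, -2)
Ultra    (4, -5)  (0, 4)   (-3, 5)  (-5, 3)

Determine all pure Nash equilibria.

Check each profile: it is a Nash equilibrium iff no player can strictly gain by switching unilaterally.
(Low, Low): Firm A can switch to Mid (-1 → 1). Not NE.
(Low, Mid): Firm A can switch to Mid (-1 → 1). Not NE.
(Low, High): Firm A can switch to Premium (3 → 5). Not NE.
(Low, Premium): Firm A can switch to High (0 → 1). Not NE.
(Mid, Low): Firm A can switch to High (1 → 2). Not NE.
(Mid, Mid): Firm B can switch to Premium (2 → 3). Not NE.
(Mid, High): Firm A can switch to Low (0 → 3). Not NE.
(Mid, Premium): Firm A can switch to Low (-1 → 0). Not NE.
(The remaining 12 profiles each have a profitable deviation by the same check.)

none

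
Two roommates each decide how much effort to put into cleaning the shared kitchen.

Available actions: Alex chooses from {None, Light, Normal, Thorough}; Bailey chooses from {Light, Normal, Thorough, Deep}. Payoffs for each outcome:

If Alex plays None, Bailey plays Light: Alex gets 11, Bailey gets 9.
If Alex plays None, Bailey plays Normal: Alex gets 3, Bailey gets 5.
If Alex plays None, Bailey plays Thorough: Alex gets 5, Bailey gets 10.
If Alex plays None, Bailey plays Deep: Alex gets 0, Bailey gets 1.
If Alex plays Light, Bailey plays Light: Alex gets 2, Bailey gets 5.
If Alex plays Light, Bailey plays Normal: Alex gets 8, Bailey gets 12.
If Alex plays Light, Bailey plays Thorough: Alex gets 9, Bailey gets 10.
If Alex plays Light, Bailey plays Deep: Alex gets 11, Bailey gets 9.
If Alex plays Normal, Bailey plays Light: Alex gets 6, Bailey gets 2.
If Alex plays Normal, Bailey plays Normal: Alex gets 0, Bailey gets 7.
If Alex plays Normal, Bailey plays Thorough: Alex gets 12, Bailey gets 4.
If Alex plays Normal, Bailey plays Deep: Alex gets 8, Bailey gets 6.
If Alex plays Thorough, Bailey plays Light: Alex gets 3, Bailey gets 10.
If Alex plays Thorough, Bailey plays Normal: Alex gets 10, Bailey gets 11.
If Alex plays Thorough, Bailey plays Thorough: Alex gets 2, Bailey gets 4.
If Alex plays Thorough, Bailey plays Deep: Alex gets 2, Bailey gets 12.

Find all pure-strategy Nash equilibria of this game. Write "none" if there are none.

(None, Light): Bailey can switch to Thorough (9 → 10). Not NE.
(None, Normal): Alex can switch to Light (3 → 8). Not NE.
(None, Thorough): Alex can switch to Light (5 → 9). Not NE.
(None, Deep): Alex can switch to Light (0 → 11). Not NE.
(Light, Light): Alex can switch to None (2 → 11). Not NE.
(Light, Normal): Alex can switch to Thorough (8 → 10). Not NE.
(Light, Thorough): Alex can switch to Normal (9 → 12). Not NE.
(Light, Deep): Bailey can switch to Normal (9 → 12). Not NE.
(Normal, Light): Alex can switch to None (6 → 11). Not NE.
(Normal, Normal): Alex can switch to None (0 → 3). Not NE.
(The remaining 6 profiles each have a profitable deviation by the same check.)

none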